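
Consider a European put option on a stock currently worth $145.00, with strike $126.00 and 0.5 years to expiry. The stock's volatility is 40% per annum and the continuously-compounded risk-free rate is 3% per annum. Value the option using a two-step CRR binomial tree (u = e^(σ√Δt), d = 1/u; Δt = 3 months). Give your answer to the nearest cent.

$8.00

CRR parameters: u = e^(σ√Δt) = e^(0.4·√0.25) = 1.2214, d = 1/u = 0.8187
Per-period rate: rΔt = 0.03·0.25 = 0.0075, so R = e^0.0075 = 1.0075
Risk-neutral probability p = (e^0.0075 − 0.8187)/(1.2214 − 0.8187) = 0.1888/0.4027 = 0.4689
Terminal stock prices: S_uu = 216.3, S_ud = 145, S_dd = 97.2
Terminal payoffs (K − S): max(-90.31, 0) = 0, max(-19, 0) = 0, max(28.8, 0) = 28.8
Node u (S = 177.1): V_u = e^(−0.0075)·[0.4689·0.0000 + 0.5311·0.0000] = 0.0000
Node d (S = 118.7): V_d = e^(−0.0075)·[0.4689·0.0000 + 0.5311·28.8036] = 15.1844
Node 0 (S = 145): V_0 = e^(−0.0075)·[0.4689·0.0000 + 0.5311·15.1844] = 8.0047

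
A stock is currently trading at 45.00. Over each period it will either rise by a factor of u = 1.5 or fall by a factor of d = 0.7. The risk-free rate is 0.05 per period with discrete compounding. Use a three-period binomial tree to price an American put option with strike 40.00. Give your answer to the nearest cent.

6.81

Risk-neutral probability p = (1 + 0.05 − 0.7)/(1.5 − 0.7) = 0.3500/0.8000 = 0.4375
Terminal stock prices: S_uuu = 151.9, S_uud = 70.88, S_udd = 33.07, S_ddd = 15.43
Terminal payoffs (K − S): max(-111.9, 0) = 0, max(-30.88, 0) = 0, max(6.925, 0) = 6.925, max(24.57, 0) = 24.57
Node uu (S = 101.2): continuation = 1/1.05·[0.4375·0.0000 + 0.5625·0.0000] = 0.0000; exercise value = 0.0000 ≤ continuation, so V_uu = 0.0000
Node ud (S = 47.25): continuation = 1/1.05·[0.4375·0.0000 + 0.5625·6.9250] = 3.7098; exercise value = 0.0000 ≤ continuation, so V_ud = 3.7098
Node dd (S = 22.05): continuation = 1/1.05·[0.4375·6.9250 + 0.5625·24.5650] = 16.0452; exercise value = 17.9500 > continuation, so V_dd = 17.9500 (exercise)
Node u (S = 67.5): continuation = 1/1.05·[0.4375·0.0000 + 0.5625·3.7098] = 1.9874; exercise value = 0.0000 ≤ continuation, so V_u = 1.9874
Node d (S = 31.5): continuation = 1/1.05·[0.4375·3.7098 + 0.5625·17.9500] = 11.1618; exercise value = 8.5000 ≤ continuation, so V_d = 11.1618
Node 0 (S = 45): continuation = 1/1.05·[0.4375·1.9874 + 0.5625·11.1618] = 6.8076; exercise value = 0.0000 ≤ continuation, so V_0 = 6.8076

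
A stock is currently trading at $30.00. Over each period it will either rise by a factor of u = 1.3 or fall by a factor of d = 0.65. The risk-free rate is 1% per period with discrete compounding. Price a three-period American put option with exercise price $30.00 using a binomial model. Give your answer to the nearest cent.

$6.27

Risk-neutral probability p = (1 + 0.01 − 0.65)/(1.3 − 0.65) = 0.3600/0.6500 = 0.5538
Terminal stock prices: S_uuu = 65.91, S_uud = 32.96, S_udd = 16.48, S_ddd = 8.239
Terminal payoffs (K − S): max(-35.91, 0) = 0, max(-2.955, 0) = 0, max(13.52, 0) = 13.52, max(21.76, 0) = 21.76
Node uu (S = 50.7): continuation = 1/1.01·[0.5538·0.0000 + 0.4462·0.0000] = 0.0000; exercise value = 0.0000 ≤ continuation, so V_uu = 0.0000
Node ud (S = 25.35): continuation = 1/1.01·[0.5538·0.0000 + 0.4462·13.5225] = 5.9734; exercise value = 4.6500 ≤ continuation, so V_ud = 5.9734
Node dd (S = 12.68): continuation = 1/1.01·[0.5538·13.5225 + 0.4462·21.7613] = 17.0280; exercise value = 17.3250 > continuation, so V_dd = 17.3250 (exercise)
Node u (S = 39): continuation = 1/1.01·[0.5538·0.0000 + 0.4462·5.9734] = 2.6387; exercise value = 0.0000 ≤ continuation, so V_u = 2.6387
Node d (S = 19.5): continuation = 1/1.01·[0.5538·5.9734 + 0.4462·17.3250] = 10.9287; exercise value = 10.5000 ≤ continuation, so V_d = 10.9287
Node 0 (S = 30): continuation = 1/1.01·[0.5538·2.6387 + 0.4462·10.9287] = 6.2745; exercise value = 0.0000 ≤ continuation, so V_0 = 6.2745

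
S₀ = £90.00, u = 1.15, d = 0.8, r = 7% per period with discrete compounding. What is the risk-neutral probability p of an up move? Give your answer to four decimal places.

Risk-neutral probability p = (1 + 0.07 − 0.8)/(1.15 − 0.8) = 0.2700/0.3500 = 0.7714

p = 0.7714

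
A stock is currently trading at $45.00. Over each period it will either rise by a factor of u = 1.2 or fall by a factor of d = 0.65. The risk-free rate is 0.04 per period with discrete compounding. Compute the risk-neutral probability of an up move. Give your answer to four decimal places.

Risk-neutral probability p = (1 + 0.04 − 0.65)/(1.2 − 0.65) = 0.3900/0.5500 = 0.7091

p = 0.7091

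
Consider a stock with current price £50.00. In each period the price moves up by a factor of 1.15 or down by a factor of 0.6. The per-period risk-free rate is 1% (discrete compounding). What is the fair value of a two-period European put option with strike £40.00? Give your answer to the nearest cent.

£3.44

Risk-neutral probability p = (1 + 0.01 − 0.6)/(1.15 − 0.6) = 0.4100/0.5500 = 0.7455
Terminal stock prices: S_uu = 66.12, S_ud = 34.5, S_dd = 18
Terminal payoffs (K − S): max(-26.12, 0) = 0, max(5.5, 0) = 5.5, max(22, 0) = 22
Node u (S = 57.5): V_u = 1/1.01·[0.7455·0.0000 + 0.2545·5.5000] = 1.3861
Node d (S = 30): V_d = 1/1.01·[0.7455·5.5000 + 0.2545·22.0000] = 9.6040
Node 0 (S = 50): V_0 = 1/1.01·[0.7455·1.3861 + 0.2545·9.6040] = 3.4435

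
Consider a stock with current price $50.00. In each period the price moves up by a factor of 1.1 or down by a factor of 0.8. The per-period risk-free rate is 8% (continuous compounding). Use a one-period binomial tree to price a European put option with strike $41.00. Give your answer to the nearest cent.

$0.05

Risk-neutral probability p = (e^0.08 − 0.8)/(1.1 − 0.8) = 0.2833/0.3000 = 0.9443
Terminal stock prices: S_u = 55, S_d = 40
Terminal payoffs (K − S): max(-14, 0) = 0, max(1, 0) = 1
Node 0 (S = 50): V_0 = e^(−0.08)·[0.9443·0.0000 + 0.0557·1.0000] = 0.0514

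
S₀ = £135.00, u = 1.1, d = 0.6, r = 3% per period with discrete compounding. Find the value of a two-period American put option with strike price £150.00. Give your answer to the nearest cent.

Risk-neutral probability p = (1 + 0.03 − 0.6)/(1.1 − 0.6) = 0.4300/0.5000 = 0.8600
Terminal stock prices: S_uu = 163.4, S_ud = 89.1, S_dd = 48.6
Terminal payoffs (K − S): max(-13.35, 0) = 0, max(60.9, 0) = 60.9, max(101.4, 0) = 101.4
Node u (S = 148.5): continuation = 1/1.03·[0.8600·0.0000 + 0.1400·60.9000] = 8.2777; exercise value = 1.5000 ≤ continuation, so V_u = 8.2777
Node d (S = 81): continuation = 1/1.03·[0.8600·60.9000 + 0.1400·101.4000] = 64.6311; exercise value = 69.0000 > continuation, so V_d = 69.0000 (exercise)
Node 0 (S = 135): continuation = 1/1.03·[0.8600·8.2777 + 0.1400·69.0000] = 16.2901; exercise value = 15.0000 ≤ continuation, so V_0 = 16.2901

£16.29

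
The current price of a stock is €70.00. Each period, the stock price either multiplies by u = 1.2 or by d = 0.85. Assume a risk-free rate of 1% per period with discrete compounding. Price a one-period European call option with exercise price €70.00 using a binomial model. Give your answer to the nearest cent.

Risk-neutral probability p = (1 + 0.01 − 0.85)/(1.2 − 0.85) = 0.1600/0.3500 = 0.4571
Terminal stock prices: S_u = 84, S_d = 59.5
Terminal payoffs (S − K): max(14, 0) = 14, max(-10.5, 0) = 0
Node 0 (S = 70): V_0 = 1/1.01·[0.4571·14.0000 + 0.5429·0.0000] = 6.3366

€6.34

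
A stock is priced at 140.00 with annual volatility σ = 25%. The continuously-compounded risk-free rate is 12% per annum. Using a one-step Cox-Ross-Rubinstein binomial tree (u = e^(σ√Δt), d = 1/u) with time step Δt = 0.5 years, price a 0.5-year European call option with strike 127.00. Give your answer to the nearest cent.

CRR parameters: u = e^(σ√Δt) = e^(0.25·√0.5) = 1.1934, d = 1/u = 0.8380
Per-period rate: rΔt = 0.12·0.5 = 0.06, so R = e^0.06 = 1.0618
Risk-neutral probability p = (e^0.06 − 0.8380)/(1.1934 − 0.8380) = 0.2239/0.3554 = 0.6299
Terminal stock prices: S_u = 167.1, S_d = 117.3
Terminal payoffs (S − K): max(40.07, 0) = 40.07, max(-9.685, 0) = 0
Node 0 (S = 140): V_0 = e^(−0.06)·[0.6299·40.0710 + 0.3701·0.0000] = 23.7713

23.77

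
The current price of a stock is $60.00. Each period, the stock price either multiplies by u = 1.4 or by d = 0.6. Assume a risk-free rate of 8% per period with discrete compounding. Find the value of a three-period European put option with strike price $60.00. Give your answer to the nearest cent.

$9.19

Risk-neutral probability p = (1 + 0.08 − 0.6)/(1.4 − 0.6) = 0.4800/0.8000 = 0.6000
Terminal stock prices: S_uuu = 164.6, S_uud = 70.56, S_udd = 30.24, S_ddd = 12.96
Terminal payoffs (K − S): max(-104.6, 0) = 0, max(-10.56, 0) = 0, max(29.76, 0) = 29.76, max(47.04, 0) = 47.04
Node uu (S = 117.6): V_uu = 1/1.08·[0.6000·0.0000 + 0.4000·0.0000] = 0.0000
Node ud (S = 50.4): V_ud = 1/1.08·[0.6000·0.0000 + 0.4000·29.7600] = 11.0222
Node dd (S = 21.6): V_dd = 1/1.08·[0.6000·29.7600 + 0.4000·47.0400] = 33.9556
Node u (S = 84): V_u = 1/1.08·[0.6000·0.0000 + 0.4000·11.0222] = 4.0823
Node d (S = 36): V_d = 1/1.08·[0.6000·11.0222 + 0.4000·33.9556] = 18.6996
Node 0 (S = 60): V_0 = 1/1.08·[0.6000·4.0823 + 0.4000·18.6996] = 9.1937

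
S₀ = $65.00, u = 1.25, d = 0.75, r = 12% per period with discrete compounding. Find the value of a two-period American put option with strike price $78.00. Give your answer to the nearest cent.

Risk-neutral probability p = (1 + 0.12 − 0.75)/(1.25 − 0.75) = 0.3700/0.5000 = 0.7400
Terminal stock prices: S_uu = 101.6, S_ud = 60.94, S_dd = 36.56
Terminal payoffs (K − S): max(-23.56, 0) = 0, max(17.06, 0) = 17.06, max(41.44, 0) = 41.44
Node u (S = 81.25): continuation = 1/1.12·[0.7400·0.0000 + 0.2600·17.0625] = 3.9609; exercise value = 0.0000 ≤ continuation, so V_u = 3.9609
Node d (S = 48.75): continuation = 1/1.12·[0.7400·17.0625 + 0.2600·41.4375] = 20.8929; exercise value = 29.2500 > continuation, so V_d = 29.2500 (exercise)
Node 0 (S = 65): continuation = 1/1.12·[0.7400·3.9609 + 0.2600·29.2500] = 9.4072; exercise value = 13.0000 > continuation, so V_0 = 13.0000 (exercise)

$13.00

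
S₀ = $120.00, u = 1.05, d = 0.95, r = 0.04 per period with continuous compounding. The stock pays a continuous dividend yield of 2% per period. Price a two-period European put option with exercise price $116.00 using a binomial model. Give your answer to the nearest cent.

$0.63

Per-period risk-free factor R = e^0.04 = 1.0408; dividend-adjusted growth = e^(0.04−0.02) = 1.0202.
Risk-neutral probability p = (1.0202 − 0.95)/(1.05 − 0.95) = 0.0702/0.1000 = 0.7020
Terminal stock prices: S_uu = 132.3, S_ud = 119.7, S_dd = 108.3
Terminal payoffs (K − S): max(-16.3, 0) = 0, max(-3.7, 0) = 0, max(7.7, 0) = 7.7
Node u (S = 126): V_u = e^(−0.04)·[0.7020·0.0000 + 0.2980·0.0000] = 0.0000
Node d (S = 114): V_d = e^(−0.04)·[0.7020·0.0000 + 0.2980·7.7000] = 2.2045
Node 0 (S = 120): V_0 = e^(−0.04)·[0.7020·0.0000 + 0.2980·2.2045] = 0.6312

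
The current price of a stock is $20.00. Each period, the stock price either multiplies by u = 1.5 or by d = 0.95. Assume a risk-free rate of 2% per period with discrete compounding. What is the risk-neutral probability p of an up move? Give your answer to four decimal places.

Risk-neutral probability p = (1 + 0.02 − 0.95)/(1.5 − 0.95) = 0.0700/0.5500 = 0.1273

p = 0.1273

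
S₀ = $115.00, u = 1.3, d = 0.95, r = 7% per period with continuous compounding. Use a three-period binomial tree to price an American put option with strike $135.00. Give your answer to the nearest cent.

$20.00

Risk-neutral probability p = (e^0.07 − 0.95)/(1.3 − 0.95) = 0.1225/0.3500 = 0.3500
Terminal stock prices: S_uuu = 252.7, S_uud = 184.6, S_udd = 134.9, S_ddd = 98.6
Terminal payoffs (K − S): max(-117.7, 0) = 0, max(-49.63, 0) = 0, max(0.07625, 0) = 0.07625, max(36.4, 0) = 36.4
Node uu (S = 194.4): continuation = e^(−0.07)·[0.3500·0.0000 + 0.6500·0.0000] = 0.0000; exercise value = 0.0000 ≤ continuation, so V_uu = 0.0000
Node ud (S = 142): continuation = e^(−0.07)·[0.3500·0.0000 + 0.6500·0.0763] = 0.0462; exercise value = 0.0000 ≤ continuation, so V_ud = 0.0462
Node dd (S = 103.8): continuation = e^(−0.07)·[0.3500·0.0763 + 0.6500·36.4019] = 22.0857; exercise value = 31.2125 > continuation, so V_dd = 31.2125 (exercise)
Node u (S = 149.5): continuation = e^(−0.07)·[0.3500·0.0000 + 0.6500·0.0462] = 0.0280; exercise value = 0.0000 ≤ continuation, so V_u = 0.0280
Node d (S = 109.2): continuation = e^(−0.07)·[0.3500·0.0462 + 0.6500·31.2125] = 18.9309; exercise value = 25.7500 > continuation, so V_d = 25.7500 (exercise)
Node 0 (S = 115): continuation = e^(−0.07)·[0.3500·0.0280 + 0.6500·25.7500] = 15.6145; exercise value = 20.0000 > continuation, so V_0 = 20.0000 (exercise)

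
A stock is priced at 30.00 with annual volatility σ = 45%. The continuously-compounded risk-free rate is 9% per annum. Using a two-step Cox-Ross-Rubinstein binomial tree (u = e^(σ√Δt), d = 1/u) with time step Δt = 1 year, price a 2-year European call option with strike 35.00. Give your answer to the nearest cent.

CRR parameters: u = e^(σ√Δt) = e^(0.45·√1) = 1.5683, d = 1/u = 0.6376
Per-period rate: rΔt = 0.09·1 = 0.09, so R = e^0.09 = 1.0942
Risk-neutral probability p = (e^0.09 − 0.6376)/(1.5683 − 0.6376) = 0.4565/0.9307 = 0.4905
Terminal stock prices: S_uu = 73.79, S_ud = 30, S_dd = 12.2
Terminal payoffs (S − K): max(38.79, 0) = 38.79, max(-5, 0) = 0, max(-22.8, 0) = 0
Node u (S = 47.05): V_u = e^(−0.09)·[0.4905·38.7881 + 0.5095·0.0000] = 17.3898
Node d (S = 19.13): V_d = e^(−0.09)·[0.4905·0.0000 + 0.5095·0.0000] = 0.0000
Node 0 (S = 30): V_0 = e^(−0.09)·[0.4905·17.3898 + 0.5095·0.0000] = 7.7963

7.80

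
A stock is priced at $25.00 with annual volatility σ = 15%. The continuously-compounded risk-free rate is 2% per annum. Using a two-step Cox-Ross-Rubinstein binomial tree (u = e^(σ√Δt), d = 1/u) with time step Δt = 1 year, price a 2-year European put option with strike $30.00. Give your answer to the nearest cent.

CRR parameters: u = e^(σ√Δt) = e^(0.15·√1) = 1.1618, d = 1/u = 0.8607
Per-period rate: rΔt = 0.02·1 = 0.02, so R = e^0.02 = 1.0202
Risk-neutral probability p = (e^0.02 − 0.8607)/(1.1618 − 0.8607) = 0.1595/0.3011 = 0.5297
Terminal stock prices: S_uu = 33.75, S_ud = 25, S_dd = 18.52
Terminal payoffs (K − S): max(-3.746, 0) = 0, max(5, 0) = 5, max(11.48, 0) = 11.48
Node u (S = 29.05): V_u = e^(−0.02)·[0.5297·0.0000 + 0.4703·5.0000] = 2.3052
Node d (S = 21.52): V_d = e^(−0.02)·[0.5297·5.0000 + 0.4703·11.4795] = 7.8883
Node 0 (S = 25): V_0 = e^(−0.02)·[0.5297·2.3052 + 0.4703·7.8883] = 4.8335

$4.83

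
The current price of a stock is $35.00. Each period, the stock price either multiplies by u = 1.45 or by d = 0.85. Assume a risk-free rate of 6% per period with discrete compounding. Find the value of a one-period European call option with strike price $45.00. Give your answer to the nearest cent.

Risk-neutral probability p = (1 + 0.06 − 0.85)/(1.45 − 0.85) = 0.2100/0.6000 = 0.3500
Terminal stock prices: S_u = 50.75, S_d = 29.75
Terminal payoffs (S − K): max(5.75, 0) = 5.75, max(-15.25, 0) = 0
Node 0 (S = 35): V_0 = 1/1.06·[0.3500·5.7500 + 0.6500·0.0000] = 1.8986

$1.90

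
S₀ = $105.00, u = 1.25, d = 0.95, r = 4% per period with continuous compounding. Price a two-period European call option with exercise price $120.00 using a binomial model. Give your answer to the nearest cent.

Risk-neutral probability p = (e^0.04 − 0.95)/(1.25 − 0.95) = 0.0908/0.3000 = 0.3027
Terminal stock prices: S_uu = 164.1, S_ud = 124.7, S_dd = 94.76
Terminal payoffs (S − K): max(44.06, 0) = 44.06, max(4.688, 0) = 4.688, max(-25.24, 0) = 0
Node u (S = 131.2): V_u = e^(−0.04)·[0.3027·44.0625 + 0.6973·4.6875] = 15.9553
Node d (S = 99.75): V_d = e^(−0.04)·[0.3027·4.6875 + 0.6973·0.0000] = 1.3633
Node 0 (S = 105): V_0 = e^(−0.04)·[0.3027·15.9553 + 0.6973·1.3633] = 5.5537

$5.55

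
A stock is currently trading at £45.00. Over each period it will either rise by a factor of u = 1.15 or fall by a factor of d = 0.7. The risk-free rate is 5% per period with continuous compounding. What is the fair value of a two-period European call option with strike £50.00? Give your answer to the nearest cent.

£5.24

Risk-neutral probability p = (e^0.05 − 0.7)/(1.15 − 0.7) = 0.3513/0.4500 = 0.7806
Terminal stock prices: S_uu = 59.51, S_ud = 36.22, S_dd = 22.05
Terminal payoffs (S − K): max(9.512, 0) = 9.512, max(-13.78, 0) = 0, max(-27.95, 0) = 0
Node u (S = 51.75): V_u = e^(−0.05)·[0.7806·9.5125 + 0.2194·0.0000] = 7.0633
Node d (S = 31.5): V_d = e^(−0.05)·[0.7806·0.0000 + 0.2194·0.0000] = 0.0000
Node 0 (S = 45): V_0 = e^(−0.05)·[0.7806·7.0633 + 0.2194·0.0000] = 5.2448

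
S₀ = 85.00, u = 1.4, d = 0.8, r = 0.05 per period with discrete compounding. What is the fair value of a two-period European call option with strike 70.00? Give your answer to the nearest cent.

Risk-neutral probability p = (1 + 0.05 − 0.8)/(1.4 − 0.8) = 0.2500/0.6000 = 0.4167
Terminal stock prices: S_uu = 166.6, S_ud = 95.2, S_dd = 54.4
Terminal payoffs (S − K): max(96.6, 0) = 96.6, max(25.2, 0) = 25.2, max(-15.6, 0) = 0
Node u (S = 119): V_u = 1/1.05·[0.4167·96.6000 + 0.5833·25.2000] = 52.3333
Node d (S = 68): V_d = 1/1.05·[0.4167·25.2000 + 0.5833·0.0000] = 10.0000
Node 0 (S = 85): V_0 = 1/1.05·[0.4167·52.3333 + 0.5833·10.0000] = 26.3228

26.32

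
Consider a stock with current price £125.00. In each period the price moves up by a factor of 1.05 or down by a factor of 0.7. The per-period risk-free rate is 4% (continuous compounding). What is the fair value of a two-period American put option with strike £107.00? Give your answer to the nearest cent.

Risk-neutral probability p = (e^0.04 − 0.7)/(1.05 − 0.7) = 0.3408/0.3500 = 0.9737
Terminal stock prices: S_uu = 137.8, S_ud = 91.88, S_dd = 61.25
Terminal payoffs (K − S): max(-30.81, 0) = 0, max(15.12, 0) = 15.12, max(45.75, 0) = 45.75
Node u (S = 131.2): continuation = e^(−0.04)·[0.9737·0.0000 + 0.0263·15.1250] = 0.3815; exercise value = 0.0000 ≤ continuation, so V_u = 0.3815
Node d (S = 87.5): continuation = e^(−0.04)·[0.9737·15.1250 + 0.0263·45.7500] = 15.3045; exercise value = 19.5000 > continuation, so V_d = 19.5000 (exercise)
Node 0 (S = 125): continuation = e^(−0.04)·[0.9737·0.3815 + 0.0263·19.5000] = 0.8488; exercise value = 0.0000 ≤ continuation, so V_0 = 0.8488

£0.85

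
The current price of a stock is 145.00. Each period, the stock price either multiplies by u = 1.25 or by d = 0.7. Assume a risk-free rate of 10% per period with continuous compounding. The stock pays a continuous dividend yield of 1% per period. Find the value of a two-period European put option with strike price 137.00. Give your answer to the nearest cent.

7.70

Per-period risk-free factor R = e^0.1 = 1.1052; dividend-adjusted growth = e^(0.1−0.01) = 1.0942.
Risk-neutral probability p = (1.0942 − 0.7)/(1.25 − 0.7) = 0.3942/0.5500 = 0.7167
Terminal stock prices: S_uu = 226.6, S_ud = 126.9, S_dd = 71.05
Terminal payoffs (K − S): max(-89.56, 0) = 0, max(10.13, 0) = 10.13, max(65.95, 0) = 65.95
Node u (S = 181.2): V_u = e^(−0.1)·[0.7167·0.0000 + 0.2833·10.1250] = 2.5956
Node d (S = 101.5): V_d = e^(−0.1)·[0.7167·10.1250 + 0.2833·65.9500] = 23.4727
Node 0 (S = 145): V_0 = e^(−0.1)·[0.7167·2.5956 + 0.2833·23.4727] = 7.7006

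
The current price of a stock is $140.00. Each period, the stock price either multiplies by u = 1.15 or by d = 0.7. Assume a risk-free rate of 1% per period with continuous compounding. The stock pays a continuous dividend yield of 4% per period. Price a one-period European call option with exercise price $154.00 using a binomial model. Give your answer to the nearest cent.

Per-period risk-free factor R = e^0.01 = 1.0101; dividend-adjusted growth = e^(0.01−0.04) = 0.9704.
Risk-neutral probability p = (0.9704 − 0.7)/(1.15 − 0.7) = 0.2704/0.4500 = 0.6010
Terminal stock prices: S_u = 161, S_d = 98
Terminal payoffs (S − K): max(7, 0) = 7, max(-56, 0) = 0
Node 0 (S = 140): V_0 = e^(−0.01)·[0.6010·7.0000 + 0.3990·0.0000] = 4.1651

$4.17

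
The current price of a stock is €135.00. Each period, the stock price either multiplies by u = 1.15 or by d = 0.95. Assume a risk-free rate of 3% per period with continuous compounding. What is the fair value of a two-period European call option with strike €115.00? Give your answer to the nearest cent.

Risk-neutral probability p = (e^0.03 − 0.95)/(1.15 − 0.95) = 0.0805/0.2000 = 0.4023
Terminal stock prices: S_uu = 178.5, S_ud = 147.5, S_dd = 121.8
Terminal payoffs (S − K): max(63.54, 0) = 63.54, max(32.49, 0) = 32.49, max(6.837, 0) = 6.837
Node u (S = 155.2): V_u = e^(−0.03)·[0.4023·63.5375 + 0.5977·32.4875] = 43.6488
Node d (S = 128.2): V_d = e^(−0.03)·[0.4023·32.4875 + 0.5977·6.8375] = 16.6488
Node 0 (S = 135): V_0 = e^(−0.03)·[0.4023·43.6488 + 0.5977·16.6488] = 26.6971

€26.70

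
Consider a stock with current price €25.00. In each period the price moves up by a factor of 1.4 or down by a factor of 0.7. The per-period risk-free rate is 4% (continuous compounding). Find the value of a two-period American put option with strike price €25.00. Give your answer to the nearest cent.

Risk-neutral probability p = (e^0.04 − 0.7)/(1.4 − 0.7) = 0.3408/0.7000 = 0.4869
Terminal stock prices: S_uu = 49, S_ud = 24.5, S_dd = 12.25
Terminal payoffs (K − S): max(-24, 0) = 0, max(0.5, 0) = 0.5, max(12.75, 0) = 12.75
Node u (S = 35): continuation = e^(−0.04)·[0.4869·0.0000 + 0.5131·0.5000] = 0.2465; exercise value = 0.0000 ≤ continuation, so V_u = 0.2465
Node d (S = 17.5): continuation = e^(−0.04)·[0.4869·0.5000 + 0.5131·12.7500] = 6.5197; exercise value = 7.5000 > continuation, so V_d = 7.5000 (exercise)
Node 0 (S = 25): continuation = e^(−0.04)·[0.4869·0.2465 + 0.5131·7.5000] = 3.8129; exercise value = 0.0000 ≤ continuation, so V_0 = 3.8129

€3.81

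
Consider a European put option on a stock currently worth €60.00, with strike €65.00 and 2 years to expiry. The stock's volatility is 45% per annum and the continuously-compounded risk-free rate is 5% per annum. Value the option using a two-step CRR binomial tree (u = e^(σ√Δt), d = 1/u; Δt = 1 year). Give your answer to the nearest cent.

€13.57

CRR parameters: u = e^(σ√Δt) = e^(0.45·√1) = 1.5683, d = 1/u = 0.6376
Per-period rate: rΔt = 0.05·1 = 0.05, so R = e^0.05 = 1.0513
Risk-neutral probability p = (e^0.05 − 0.6376)/(1.5683 − 0.6376) = 0.4136/0.9307 = 0.4445
Terminal stock prices: S_uu = 147.6, S_ud = 60, S_dd = 24.39
Terminal payoffs (K − S): max(-82.58, 0) = 0, max(5, 0) = 5, max(40.61, 0) = 40.61
Node u (S = 94.1): V_u = e^(−0.05)·[0.4445·0.0000 + 0.5555·5.0000] = 2.6423
Node d (S = 38.26): V_d = e^(−0.05)·[0.4445·5.0000 + 0.5555·40.6058] = 23.5722
Node 0 (S = 60): V_0 = e^(−0.05)·[0.4445·2.6423 + 0.5555·23.5722] = 13.5739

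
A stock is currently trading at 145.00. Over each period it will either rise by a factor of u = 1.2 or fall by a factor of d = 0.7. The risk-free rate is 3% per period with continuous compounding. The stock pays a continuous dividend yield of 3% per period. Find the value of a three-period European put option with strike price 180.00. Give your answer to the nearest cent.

Per-period risk-free factor R = e^0.03 = 1.0305; dividend-adjusted growth = e^(0.03−0.03) = 1.0000.
Risk-neutral probability p = (1.0000 − 0.7)/(1.2 − 0.7) = 0.3000/0.5000 = 0.6000
Terminal stock prices: S_uuu = 250.6, S_uud = 146.2, S_udd = 85.26, S_ddd = 49.73
Terminal payoffs (K − S): max(-70.56, 0) = 0, max(33.84, 0) = 33.84, max(94.74, 0) = 94.74, max(130.3, 0) = 130.3
Node uu (S = 208.8): V_uu = e^(−0.03)·[0.6000·0.0000 + 0.4000·33.8400] = 13.1360
Node ud (S = 121.8): V_ud = e^(−0.03)·[0.6000·33.8400 + 0.4000·94.7400] = 56.4799
Node dd (S = 71.05): V_dd = e^(−0.03)·[0.6000·94.7400 + 0.4000·130.2650] = 105.7300
Node u (S = 174): V_u = e^(−0.03)·[0.6000·13.1360 + 0.4000·56.4799] = 29.5729
Node d (S = 101.5): V_d = e^(−0.03)·[0.6000·56.4799 + 0.4000·105.7300] = 73.9285
Node 0 (S = 145): V_0 = e^(−0.03)·[0.6000·29.5729 + 0.4000·73.9285] = 45.9168

45.92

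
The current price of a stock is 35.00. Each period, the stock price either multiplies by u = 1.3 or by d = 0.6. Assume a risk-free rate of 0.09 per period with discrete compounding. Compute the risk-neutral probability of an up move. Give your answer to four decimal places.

p = 0.7000

Risk-neutral probability p = (1 + 0.09 − 0.6)/(1.3 − 0.6) = 0.4900/0.7000 = 0.7000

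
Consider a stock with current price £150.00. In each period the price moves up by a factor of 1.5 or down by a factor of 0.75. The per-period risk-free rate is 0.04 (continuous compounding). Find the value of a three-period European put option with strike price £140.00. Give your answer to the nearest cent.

Risk-neutral probability p = (e^0.04 − 0.75)/(1.5 − 0.75) = 0.2908/0.7500 = 0.3877
Terminal stock prices: S_uuu = 506.2, S_uud = 253.1, S_udd = 126.6, S_ddd = 63.28
Terminal payoffs (K − S): max(-366.2, 0) = 0, max(-113.1, 0) = 0, max(13.44, 0) = 13.44, max(76.72, 0) = 76.72
Node uu (S = 337.5): V_uu = e^(−0.04)·[0.3877·0.0000 + 0.6123·0.0000] = 0.0000
Node ud (S = 168.8): V_ud = e^(−0.04)·[0.3877·0.0000 + 0.6123·13.4375] = 7.9045
Node dd (S = 84.38): V_dd = e^(−0.04)·[0.3877·13.4375 + 0.6123·76.7188] = 50.1355
Node u (S = 225): V_u = e^(−0.04)·[0.3877·0.0000 + 0.6123·7.9045] = 4.6498
Node d (S = 112.5): V_d = e^(−0.04)·[0.3877·7.9045 + 0.6123·50.1355] = 32.4368
Node 0 (S = 150): V_0 = e^(−0.04)·[0.3877·4.6498 + 0.6123·32.4368] = 20.8131

£20.81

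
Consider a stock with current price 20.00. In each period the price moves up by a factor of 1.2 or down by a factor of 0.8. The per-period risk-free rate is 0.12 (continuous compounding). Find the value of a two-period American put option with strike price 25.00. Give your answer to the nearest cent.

5.00

Risk-neutral probability p = (e^0.12 − 0.8)/(1.2 − 0.8) = 0.3275/0.4000 = 0.8187
Terminal stock prices: S_uu = 28.8, S_ud = 19.2, S_dd = 12.8
Terminal payoffs (K − S): max(-3.8, 0) = 0, max(5.8, 0) = 5.8, max(12.2, 0) = 12.2
Node u (S = 24): continuation = e^(−0.12)·[0.8187·0.0000 + 0.1813·5.8000] = 0.9324; exercise value = 1.0000 > continuation, so V_u = 1.0000 (exercise)
Node d (S = 16): continuation = e^(−0.12)·[0.8187·5.8000 + 0.1813·12.2000] = 6.1730; exercise value = 9.0000 > continuation, so V_d = 9.0000 (exercise)
Node 0 (S = 20): continuation = e^(−0.12)·[0.8187·1.0000 + 0.1813·9.0000] = 2.1730; exercise value = 5.0000 > continuation, so V_0 = 5.0000 (exercise)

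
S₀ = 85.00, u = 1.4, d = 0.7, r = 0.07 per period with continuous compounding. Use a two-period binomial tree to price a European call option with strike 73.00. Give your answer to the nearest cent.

Risk-neutral probability p = (e^0.07 − 0.7)/(1.4 − 0.7) = 0.3725/0.7000 = 0.5322
Terminal stock prices: S_uu = 166.6, S_ud = 83.3, S_dd = 41.65
Terminal payoffs (S − K): max(93.6, 0) = 93.6, max(10.3, 0) = 10.3, max(-31.35, 0) = 0
Node u (S = 119): V_u = e^(−0.07)·[0.5322·93.6000 + 0.4678·10.3000] = 50.9353
Node d (S = 59.5): V_d = e^(−0.07)·[0.5322·10.3000 + 0.4678·0.0000] = 5.1106
Node 0 (S = 85): V_0 = e^(−0.07)·[0.5322·50.9353 + 0.4678·5.1106] = 27.5023

27.50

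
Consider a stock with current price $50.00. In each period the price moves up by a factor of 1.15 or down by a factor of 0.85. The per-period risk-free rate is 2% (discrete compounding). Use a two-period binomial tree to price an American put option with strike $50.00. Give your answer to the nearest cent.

$3.45

Risk-neutral probability p = (1 + 0.02 − 0.85)/(1.15 − 0.85) = 0.1700/0.3000 = 0.5667
Terminal stock prices: S_uu = 66.12, S_ud = 48.87, S_dd = 36.12
Terminal payoffs (K − S): max(-16.12, 0) = 0, max(1.125, 0) = 1.125, max(13.88, 0) = 13.88
Node u (S = 57.5): continuation = 1/1.02·[0.5667·0.0000 + 0.4333·1.1250] = 0.4779; exercise value = 0.0000 ≤ continuation, so V_u = 0.4779
Node d (S = 42.5): continuation = 1/1.02·[0.5667·1.1250 + 0.4333·13.8750] = 6.5196; exercise value = 7.5000 > continuation, so V_d = 7.5000 (exercise)
Node 0 (S = 50): continuation = 1/1.02·[0.5667·0.4779 + 0.4333·7.5000] = 3.4518; exercise value = 0.0000 ≤ continuation, so V_0 = 3.4518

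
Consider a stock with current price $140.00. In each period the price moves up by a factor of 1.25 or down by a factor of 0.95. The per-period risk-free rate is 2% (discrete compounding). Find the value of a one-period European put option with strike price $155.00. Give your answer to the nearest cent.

Risk-neutral probability p = (1 + 0.02 − 0.95)/(1.25 − 0.95) = 0.0700/0.3000 = 0.2333
Terminal stock prices: S_u = 175, S_d = 133
Terminal payoffs (K − S): max(-20, 0) = 0, max(22, 0) = 22
Node 0 (S = 140): V_0 = 1/1.02·[0.2333·0.0000 + 0.7667·22.0000] = 16.5359

$16.54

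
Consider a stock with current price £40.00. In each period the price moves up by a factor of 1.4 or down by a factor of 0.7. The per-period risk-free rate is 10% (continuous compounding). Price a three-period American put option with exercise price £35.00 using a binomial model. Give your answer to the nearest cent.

Risk-neutral probability p = (e^0.1 − 0.7)/(1.4 − 0.7) = 0.4052/0.7000 = 0.5788
Terminal stock prices: S_uuu = 109.8, S_uud = 54.88, S_udd = 27.44, S_ddd = 13.72
Terminal payoffs (K − S): max(-74.76, 0) = 0, max(-19.88, 0) = 0, max(7.56, 0) = 7.56, max(21.28, 0) = 21.28
Node uu (S = 78.4): continuation = e^(−0.1)·[0.5788·0.0000 + 0.4212·0.0000] = 0.0000; exercise value = 0.0000 ≤ continuation, so V_uu = 0.0000
Node ud (S = 39.2): continuation = e^(−0.1)·[0.5788·0.0000 + 0.4212·7.5600] = 2.8811; exercise value = 0.0000 ≤ continuation, so V_ud = 2.8811
Node dd (S = 19.6): continuation = e^(−0.1)·[0.5788·7.5600 + 0.4212·21.2800] = 12.0693; exercise value = 15.4000 > continuation, so V_dd = 15.4000 (exercise)
Node u (S = 56): continuation = e^(−0.1)·[0.5788·0.0000 + 0.4212·2.8811] = 1.0980; exercise value = 0.0000 ≤ continuation, so V_u = 1.0980
Node d (S = 28): continuation = e^(−0.1)·[0.5788·2.8811 + 0.4212·15.4000] = 7.3779; exercise value = 7.0000 ≤ continuation, so V_d = 7.3779
Node 0 (S = 40): continuation = e^(−0.1)·[0.5788·1.0980 + 0.4212·7.3779] = 3.3868; exercise value = 0.0000 ≤ continuation, so V_0 = 3.3868

£3.39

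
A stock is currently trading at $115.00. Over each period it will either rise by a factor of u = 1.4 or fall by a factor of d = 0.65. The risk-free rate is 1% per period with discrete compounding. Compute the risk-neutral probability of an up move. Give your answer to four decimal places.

p = 0.4800

Risk-neutral probability p = (1 + 0.01 − 0.65)/(1.4 − 0.65) = 0.3600/0.7500 = 0.4800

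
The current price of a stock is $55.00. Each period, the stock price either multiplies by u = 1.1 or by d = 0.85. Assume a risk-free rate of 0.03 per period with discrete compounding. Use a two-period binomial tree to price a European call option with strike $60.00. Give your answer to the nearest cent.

Risk-neutral probability p = (1 + 0.03 − 0.85)/(1.1 − 0.85) = 0.1800/0.2500 = 0.7200
Terminal stock prices: S_uu = 66.55, S_ud = 51.43, S_dd = 39.74
Terminal payoffs (S − K): max(6.55, 0) = 6.55, max(-8.575, 0) = 0, max(-20.26, 0) = 0
Node u (S = 60.5): V_u = 1/1.03·[0.7200·6.5500 + 0.2800·0.0000] = 4.5786
Node d (S = 46.75): V_d = 1/1.03·[0.7200·0.0000 + 0.2800·0.0000] = 0.0000
Node 0 (S = 55): V_0 = 1/1.03·[0.7200·4.5786 + 0.2800·0.0000] = 3.2006

$3.20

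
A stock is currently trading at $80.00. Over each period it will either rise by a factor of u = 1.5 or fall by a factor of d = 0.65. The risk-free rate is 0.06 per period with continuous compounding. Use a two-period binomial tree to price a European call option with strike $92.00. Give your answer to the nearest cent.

Risk-neutral probability p = (e^0.06 − 0.65)/(1.5 − 0.65) = 0.4118/0.8500 = 0.4845
Terminal stock prices: S_uu = 180, S_ud = 78, S_dd = 33.8
Terminal payoffs (S − K): max(88, 0) = 88, max(-14, 0) = 0, max(-58.2, 0) = 0
Node u (S = 120): V_u = e^(−0.06)·[0.4845·88.0000 + 0.5155·0.0000] = 40.1542
Node d (S = 52): V_d = e^(−0.06)·[0.4845·0.0000 + 0.5155·0.0000] = 0.0000
Node 0 (S = 80): V_0 = e^(−0.06)·[0.4845·40.1542 + 0.5155·0.0000] = 18.3223

$18.32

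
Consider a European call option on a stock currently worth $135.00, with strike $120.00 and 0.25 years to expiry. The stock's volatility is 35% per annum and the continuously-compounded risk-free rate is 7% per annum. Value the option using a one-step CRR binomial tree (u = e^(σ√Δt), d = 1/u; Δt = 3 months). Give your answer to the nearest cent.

CRR parameters: u = e^(σ√Δt) = e^(0.35·√0.25) = 1.1912, d = 1/u = 0.8395
Per-period rate: rΔt = 0.07·0.25 = 0.0175, so R = e^0.0175 = 1.0177
Risk-neutral probability p = (e^0.0175 − 0.8395)/(1.1912 − 0.8395) = 0.1782/0.3518 = 0.5065
Terminal stock prices: S_u = 160.8, S_d = 113.3
Terminal payoffs (S − K): max(40.82, 0) = 40.82, max(-6.673, 0) = 0
Node 0 (S = 135): V_0 = e^(−0.0175)·[0.5065·40.8182 + 0.4935·0.0000] = 20.3176

$20.32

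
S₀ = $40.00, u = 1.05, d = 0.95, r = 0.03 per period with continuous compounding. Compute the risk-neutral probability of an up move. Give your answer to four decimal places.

Risk-neutral probability p = (e^0.03 − 0.95)/(1.05 − 0.95) = 0.0805/0.1000 = 0.8045

p = 0.8045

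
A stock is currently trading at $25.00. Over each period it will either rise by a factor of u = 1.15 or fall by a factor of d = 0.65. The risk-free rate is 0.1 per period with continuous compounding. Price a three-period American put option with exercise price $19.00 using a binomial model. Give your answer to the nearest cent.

$0.26

Risk-neutral probability p = (e^0.1 − 0.65)/(1.15 − 0.65) = 0.4552/0.5000 = 0.9103
Terminal stock prices: S_uuu = 38.02, S_uud = 21.49, S_udd = 12.15, S_ddd = 6.866
Terminal payoffs (K − S): max(-19.02, 0) = 0, max(-2.491, 0) = 0, max(6.853, 0) = 6.853, max(12.13, 0) = 12.13
Node uu (S = 33.06): continuation = e^(−0.1)·[0.9103·0.0000 + 0.0897·0.0000] = 0.0000; exercise value = 0.0000 ≤ continuation, so V_uu = 0.0000
Node ud (S = 18.69): continuation = e^(−0.1)·[0.9103·0.0000 + 0.0897·6.8531] = 0.5560; exercise value = 0.3125 ≤ continuation, so V_ud = 0.5560
Node dd (S = 10.56): continuation = e^(−0.1)·[0.9103·6.8531 + 0.0897·12.1344] = 6.6294; exercise value = 8.4375 > continuation, so V_dd = 8.4375 (exercise)
Node u (S = 28.75): continuation = e^(−0.1)·[0.9103·0.0000 + 0.0897·0.5560] = 0.0451; exercise value = 0.0000 ≤ continuation, so V_u = 0.0451
Node d (S = 16.25): continuation = e^(−0.1)·[0.9103·0.5560 + 0.0897·8.4375] = 1.1425; exercise value = 2.7500 > continuation, so V_d = 2.7500 (exercise)
Node 0 (S = 25): continuation = e^(−0.1)·[0.9103·0.0451 + 0.0897·2.7500] = 0.2602; exercise value = 0.0000 ≤ continuation, so V_0 = 0.2602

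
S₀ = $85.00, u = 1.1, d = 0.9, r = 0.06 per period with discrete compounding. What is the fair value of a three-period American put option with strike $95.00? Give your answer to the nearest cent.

Risk-neutral probability p = (1 + 0.06 − 0.9)/(1.1 − 0.9) = 0.1600/0.2000 = 0.8000
Terminal stock prices: S_uuu = 113.1, S_uud = 92.57, S_udd = 75.74, S_ddd = 61.97
Terminal payoffs (K − S): max(-18.14, 0) = 0, max(2.435, 0) = 2.435, max(19.26, 0) = 19.26, max(33.03, 0) = 33.03
Node uu (S = 102.9): continuation = 1/1.06·[0.8000·0.0000 + 0.2000·2.4350] = 0.4594; exercise value = 0.0000 ≤ continuation, so V_uu = 0.4594
Node ud (S = 84.15): continuation = 1/1.06·[0.8000·2.4350 + 0.2000·19.2650] = 5.4726; exercise value = 10.8500 > continuation, so V_ud = 10.8500 (exercise)
Node dd (S = 68.85): continuation = 1/1.06·[0.8000·19.2650 + 0.2000·33.0350] = 20.7726; exercise value = 26.1500 > continuation, so V_dd = 26.1500 (exercise)
Node u (S = 93.5): continuation = 1/1.06·[0.8000·0.4594 + 0.2000·10.8500] = 2.3939; exercise value = 1.5000 ≤ continuation, so V_u = 2.3939
Node d (S = 76.5): continuation = 1/1.06·[0.8000·10.8500 + 0.2000·26.1500] = 13.1226; exercise value = 18.5000 > continuation, so V_d = 18.5000 (exercise)
Node 0 (S = 85): continuation = 1/1.06·[0.8000·2.3939 + 0.2000·18.5000] = 5.2973; exercise value = 10.0000 > continuation, so V_0 = 10.0000 (exercise)

$10.00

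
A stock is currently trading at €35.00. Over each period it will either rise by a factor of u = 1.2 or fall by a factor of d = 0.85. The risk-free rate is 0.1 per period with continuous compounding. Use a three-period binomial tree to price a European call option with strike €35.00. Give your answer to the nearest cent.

Risk-neutral probability p = (e^0.1 − 0.85)/(1.2 − 0.85) = 0.2552/0.3500 = 0.7291
Terminal stock prices: S_uuu = 60.48, S_uud = 42.84, S_udd = 30.34, S_ddd = 21.49
Terminal payoffs (S − K): max(25.48, 0) = 25.48, max(7.84, 0) = 7.84, max(-4.655, 0) = 0, max(-13.51, 0) = 0
Node uu (S = 50.4): V_uu = e^(−0.1)·[0.7291·25.4800 + 0.2709·7.8400] = 18.7307
Node ud (S = 35.7): V_ud = e^(−0.1)·[0.7291·7.8400 + 0.2709·0.0000] = 5.1719
Node dd (S = 25.29): V_dd = e^(−0.1)·[0.7291·0.0000 + 0.2709·0.0000] = 0.0000
Node u (S = 42): V_u = e^(−0.1)·[0.7291·18.7307 + 0.2709·5.1719] = 13.6242
Node d (S = 29.75): V_d = e^(−0.1)·[0.7291·5.1719 + 0.2709·0.0000] = 3.4118
Node 0 (S = 35): V_0 = e^(−0.1)·[0.7291·13.6242 + 0.2709·3.4118] = 9.8240

€9.82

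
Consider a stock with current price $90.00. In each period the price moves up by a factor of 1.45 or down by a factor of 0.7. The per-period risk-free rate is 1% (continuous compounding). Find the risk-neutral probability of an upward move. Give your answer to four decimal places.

Risk-neutral probability p = (e^0.01 − 0.7)/(1.45 − 0.7) = 0.3101/0.7500 = 0.4134

p = 0.4134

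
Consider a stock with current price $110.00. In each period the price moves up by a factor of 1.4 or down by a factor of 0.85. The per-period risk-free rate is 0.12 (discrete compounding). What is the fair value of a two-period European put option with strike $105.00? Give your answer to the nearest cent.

Risk-neutral probability p = (1 + 0.12 − 0.85)/(1.4 − 0.85) = 0.2700/0.5500 = 0.4909
Terminal stock prices: S_uu = 215.6, S_ud = 130.9, S_dd = 79.47
Terminal payoffs (K − S): max(-110.6, 0) = 0, max(-25.9, 0) = 0, max(25.53, 0) = 25.53
Node u (S = 154): V_u = 1/1.12·[0.4909·0.0000 + 0.5091·0.0000] = 0.0000
Node d (S = 93.5): V_d = 1/1.12·[0.4909·0.0000 + 0.5091·25.5250] = 11.6023
Node 0 (S = 110): V_0 = 1/1.12·[0.4909·0.0000 + 0.5091·11.6023] = 5.2738

$5.27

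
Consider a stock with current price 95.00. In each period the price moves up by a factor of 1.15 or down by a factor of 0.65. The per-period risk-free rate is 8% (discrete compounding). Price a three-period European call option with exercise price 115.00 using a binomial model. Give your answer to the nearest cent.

14.89

Risk-neutral probability p = (1 + 0.08 − 0.65)/(1.15 − 0.65) = 0.4300/0.5000 = 0.8600
Terminal stock prices: S_uuu = 144.5, S_uud = 81.66, S_udd = 46.16, S_ddd = 26.09
Terminal payoffs (S − K): max(29.48, 0) = 29.48, max(-33.34, 0) = 0, max(-68.84, 0) = 0, max(-88.91, 0) = 0
Node uu (S = 125.6): V_uu = 1/1.08·[0.8600·29.4831 + 0.1400·0.0000] = 23.4773
Node ud (S = 71.01): V_ud = 1/1.08·[0.8600·0.0000 + 0.1400·0.0000] = 0.0000
Node dd (S = 40.14): V_dd = 1/1.08·[0.8600·0.0000 + 0.1400·0.0000] = 0.0000
Node u (S = 109.2): V_u = 1/1.08·[0.8600·23.4773 + 0.1400·0.0000] = 18.6949
Node d (S = 61.75): V_d = 1/1.08·[0.8600·0.0000 + 0.1400·0.0000] = 0.0000
Node 0 (S = 95): V_0 = 1/1.08·[0.8600·18.6949 + 0.1400·0.0000] = 14.8867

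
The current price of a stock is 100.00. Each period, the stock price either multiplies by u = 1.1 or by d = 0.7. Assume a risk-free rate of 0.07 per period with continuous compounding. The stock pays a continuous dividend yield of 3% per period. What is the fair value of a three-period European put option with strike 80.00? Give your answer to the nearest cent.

Per-period risk-free factor R = e^0.07 = 1.0725; dividend-adjusted growth = e^(0.07−0.03) = 1.0408.
Risk-neutral probability p = (1.0408 − 0.7)/(1.1 − 0.7) = 0.3408/0.4000 = 0.8520
Terminal stock prices: S_uuu = 133.1, S_uud = 84.7, S_udd = 53.9, S_ddd = 34.3
Terminal payoffs (K − S): max(-53.1, 0) = 0, max(-4.7, 0) = 0, max(26.1, 0) = 26.1, max(45.7, 0) = 45.7
Node uu (S = 121): V_uu = e^(−0.07)·[0.8520·0.0000 + 0.1480·0.0000] = 0.0000
Node ud (S = 77): V_ud = e^(−0.07)·[0.8520·0.0000 + 0.1480·26.1000] = 3.6010
Node dd (S = 49): V_dd = e^(−0.07)·[0.8520·26.1000 + 0.1480·45.7000] = 27.0397
Node u (S = 110): V_u = e^(−0.07)·[0.8520·0.0000 + 0.1480·3.6010] = 0.4968
Node d (S = 70): V_d = e^(−0.07)·[0.8520·3.6010 + 0.1480·27.0397] = 6.5914
Node 0 (S = 100): V_0 = e^(−0.07)·[0.8520·0.4968 + 0.1480·6.5914] = 1.3041

1.30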